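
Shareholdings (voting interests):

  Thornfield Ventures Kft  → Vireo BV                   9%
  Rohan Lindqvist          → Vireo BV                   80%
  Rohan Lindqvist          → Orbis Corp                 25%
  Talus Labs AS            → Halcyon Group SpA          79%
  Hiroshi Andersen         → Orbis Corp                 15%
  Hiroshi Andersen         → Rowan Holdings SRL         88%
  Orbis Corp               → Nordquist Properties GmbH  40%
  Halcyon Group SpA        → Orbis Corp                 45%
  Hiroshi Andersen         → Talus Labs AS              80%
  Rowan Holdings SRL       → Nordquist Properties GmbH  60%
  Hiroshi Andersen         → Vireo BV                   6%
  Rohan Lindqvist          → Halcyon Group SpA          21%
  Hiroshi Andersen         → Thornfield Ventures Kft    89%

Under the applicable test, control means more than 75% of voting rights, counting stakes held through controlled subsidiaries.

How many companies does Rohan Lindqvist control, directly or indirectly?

Rohan holds 80% of Vireo, so Rohan controls Vireo.
No other company's threshold is met.
Rohan controls 1 company.

1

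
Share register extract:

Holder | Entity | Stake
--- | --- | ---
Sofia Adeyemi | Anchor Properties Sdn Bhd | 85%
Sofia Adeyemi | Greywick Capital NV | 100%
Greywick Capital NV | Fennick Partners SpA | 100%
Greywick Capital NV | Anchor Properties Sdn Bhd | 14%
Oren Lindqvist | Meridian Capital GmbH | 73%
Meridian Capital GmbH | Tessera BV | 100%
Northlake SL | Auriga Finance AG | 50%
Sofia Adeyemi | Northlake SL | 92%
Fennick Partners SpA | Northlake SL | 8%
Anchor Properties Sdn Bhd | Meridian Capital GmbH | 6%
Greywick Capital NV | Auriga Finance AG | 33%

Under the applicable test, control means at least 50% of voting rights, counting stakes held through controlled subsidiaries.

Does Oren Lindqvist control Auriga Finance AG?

No

Oren holds 73% of Meridian, so Oren controls Meridian.
Meridian holds 100% of Tessera, so Oren controls Tessera.
Neither Oren nor any entity Oren controls holds any voting interest in Auriga.
So Oren does not control Auriga.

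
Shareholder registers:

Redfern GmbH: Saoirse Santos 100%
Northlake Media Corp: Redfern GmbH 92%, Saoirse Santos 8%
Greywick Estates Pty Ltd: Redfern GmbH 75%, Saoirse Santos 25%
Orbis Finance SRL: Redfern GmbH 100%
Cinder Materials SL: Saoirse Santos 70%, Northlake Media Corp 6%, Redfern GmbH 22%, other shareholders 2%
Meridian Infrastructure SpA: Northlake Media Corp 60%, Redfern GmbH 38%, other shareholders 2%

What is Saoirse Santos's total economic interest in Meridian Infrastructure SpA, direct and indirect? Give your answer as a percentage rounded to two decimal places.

98.00%

Saoirse reaches Meridian along 3 paths.
Via Redfern → Northlake: 100% × 92% × 60% = 55.2%.
Via Northlake: 8% × 60% = 4.8%.
Via Redfern: 100% × 38% = 38%.
Total: 55.2% + 4.8% + 38% = 98%.
Rounded: 98.00%.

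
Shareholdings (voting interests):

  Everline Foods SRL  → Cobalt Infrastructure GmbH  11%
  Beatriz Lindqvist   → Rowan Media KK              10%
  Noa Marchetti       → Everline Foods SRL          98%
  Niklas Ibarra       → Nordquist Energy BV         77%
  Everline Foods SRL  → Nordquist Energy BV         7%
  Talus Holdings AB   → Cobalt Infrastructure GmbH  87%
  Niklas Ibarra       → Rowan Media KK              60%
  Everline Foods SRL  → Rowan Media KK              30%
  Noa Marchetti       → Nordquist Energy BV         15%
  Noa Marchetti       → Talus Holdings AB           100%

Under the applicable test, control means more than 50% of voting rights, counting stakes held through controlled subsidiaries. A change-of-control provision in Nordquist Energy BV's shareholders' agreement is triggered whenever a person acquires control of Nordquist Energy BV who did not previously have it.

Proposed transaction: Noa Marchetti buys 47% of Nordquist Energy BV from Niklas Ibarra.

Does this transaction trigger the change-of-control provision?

The purchase adds only to Noa's holdings (Niklas's stake shrinks), so Noa is the only person who could newly come to control Nordquist.
Noa holds 100% of Talus, so Noa controls Talus.
Noa holds 98% of Everline, so Noa controls Everline.
Everline and Talus together hold 11% + 87% = 98% of Cobalt, so Noa controls Cobalt.
In Nordquist, Noa's side holds only 15% + 7% = 22%, not > 50%.
So before the transaction, Noa does not control Nordquist.
After the purchase, Noa's direct stake in Nordquist rises to 15% + 47% = 62%, and Niklas's stake falls to 30%.
Noa and Everline together hold 62% + 7% = 69% of Nordquist, so Noa controls Nordquist.
Noa did not control Nordquist before and does after, so the clause is triggered.

Yes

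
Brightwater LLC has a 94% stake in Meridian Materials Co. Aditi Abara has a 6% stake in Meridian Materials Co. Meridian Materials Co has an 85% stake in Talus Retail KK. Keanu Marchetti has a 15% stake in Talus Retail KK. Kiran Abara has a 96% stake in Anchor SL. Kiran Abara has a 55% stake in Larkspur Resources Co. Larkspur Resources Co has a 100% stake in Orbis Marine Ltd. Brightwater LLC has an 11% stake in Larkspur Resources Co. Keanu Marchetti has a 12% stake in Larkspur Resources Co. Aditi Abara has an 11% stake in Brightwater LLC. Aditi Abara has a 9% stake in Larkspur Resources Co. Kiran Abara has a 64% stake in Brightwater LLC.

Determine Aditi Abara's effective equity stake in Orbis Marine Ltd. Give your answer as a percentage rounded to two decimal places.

Aditi reaches Orbis along 2 paths.
Via Brightwater → Larkspur: 11% × 11% × 100% = 1.21%.
Via Larkspur: 9% × 100% = 9%.
Total: 1.21% + 9% = 10.21%.

10.21%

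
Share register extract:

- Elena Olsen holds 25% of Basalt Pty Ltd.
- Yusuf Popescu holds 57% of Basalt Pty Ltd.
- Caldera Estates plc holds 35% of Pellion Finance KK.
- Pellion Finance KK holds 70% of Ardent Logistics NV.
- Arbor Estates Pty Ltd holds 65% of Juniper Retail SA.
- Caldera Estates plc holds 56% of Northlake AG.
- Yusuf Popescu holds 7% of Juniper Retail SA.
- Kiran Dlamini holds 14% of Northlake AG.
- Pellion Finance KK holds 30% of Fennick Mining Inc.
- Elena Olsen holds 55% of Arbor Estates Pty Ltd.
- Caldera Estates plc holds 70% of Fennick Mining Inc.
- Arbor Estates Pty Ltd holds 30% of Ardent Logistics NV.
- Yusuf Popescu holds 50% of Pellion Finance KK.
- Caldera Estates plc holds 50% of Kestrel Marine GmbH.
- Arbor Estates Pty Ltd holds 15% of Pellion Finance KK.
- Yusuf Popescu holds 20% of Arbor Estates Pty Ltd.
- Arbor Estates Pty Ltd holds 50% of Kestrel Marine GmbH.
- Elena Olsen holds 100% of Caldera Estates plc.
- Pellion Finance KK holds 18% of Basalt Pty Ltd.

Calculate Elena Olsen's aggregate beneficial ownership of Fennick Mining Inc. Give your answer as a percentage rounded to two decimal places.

82.98%

Elena reaches Fennick along 3 paths.
Via Caldera → Pellion: 100% × 35% × 30% = 10.5%.
Via Arbor → Pellion: 55% × 15% × 30% = 2.475%.
Via Caldera: 100% × 70% = 70%.
Total: 10.5% + 2.475% + 70% = 82.975%.
Rounded: 82.98%.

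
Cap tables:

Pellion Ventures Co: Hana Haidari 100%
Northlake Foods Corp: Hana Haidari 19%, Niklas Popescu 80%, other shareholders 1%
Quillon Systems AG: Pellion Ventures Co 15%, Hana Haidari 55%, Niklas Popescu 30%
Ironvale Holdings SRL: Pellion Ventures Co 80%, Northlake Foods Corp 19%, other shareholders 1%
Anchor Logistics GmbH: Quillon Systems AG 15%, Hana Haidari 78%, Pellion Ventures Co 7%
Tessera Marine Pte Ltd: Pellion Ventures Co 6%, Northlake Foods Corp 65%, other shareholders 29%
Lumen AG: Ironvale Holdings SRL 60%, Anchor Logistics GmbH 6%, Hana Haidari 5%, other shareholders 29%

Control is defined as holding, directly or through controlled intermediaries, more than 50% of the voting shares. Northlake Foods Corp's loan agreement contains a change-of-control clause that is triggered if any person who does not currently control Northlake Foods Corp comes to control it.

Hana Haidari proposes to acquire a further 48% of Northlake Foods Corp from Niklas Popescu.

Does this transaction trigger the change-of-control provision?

Yes

The purchase adds only to Hana's holdings (Niklas's stake shrinks), so Hana is the only person who could newly come to control Northlake.
Hana holds 100% of Pellion, so Hana controls Pellion.
Pellion and Hana together hold 15% + 55% = 70% of Quillon, so Hana controls Quillon.
Pellion holds 80% of Ironvale, so Hana controls Ironvale.
Quillon and Hana and Pellion together hold 15% + 78% + 7% = 100% of Anchor, so Hana controls Anchor.
Ironvale and Anchor and Hana together hold 60% + 6% + 5% = 71% of Lumen, so Hana controls Lumen.
In Northlake, Hana's side holds only 19%, not > 50%.
So before the transaction, Hana does not control Northlake.
After the purchase, Hana's direct stake in Northlake rises to 19% + 48% = 67%, and Niklas's stake falls to 32%.
Hana holds 67% of Northlake, so Hana controls Northlake.
Hana did not control Northlake before and does after, so the clause is triggered.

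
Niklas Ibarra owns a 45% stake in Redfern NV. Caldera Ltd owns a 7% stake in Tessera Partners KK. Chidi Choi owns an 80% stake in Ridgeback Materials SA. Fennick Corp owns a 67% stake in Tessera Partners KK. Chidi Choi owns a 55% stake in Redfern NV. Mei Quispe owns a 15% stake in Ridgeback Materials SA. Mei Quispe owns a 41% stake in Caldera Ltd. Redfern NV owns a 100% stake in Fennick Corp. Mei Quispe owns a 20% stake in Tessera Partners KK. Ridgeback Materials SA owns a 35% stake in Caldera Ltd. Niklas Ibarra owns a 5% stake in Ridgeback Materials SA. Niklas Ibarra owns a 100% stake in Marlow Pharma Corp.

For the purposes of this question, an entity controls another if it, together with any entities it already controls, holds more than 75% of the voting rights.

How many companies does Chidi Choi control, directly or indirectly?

Chidi holds 80% of Ridgeback, so Chidi controls Ridgeback.
No other company's threshold is met.
Chidi controls 1 company.

1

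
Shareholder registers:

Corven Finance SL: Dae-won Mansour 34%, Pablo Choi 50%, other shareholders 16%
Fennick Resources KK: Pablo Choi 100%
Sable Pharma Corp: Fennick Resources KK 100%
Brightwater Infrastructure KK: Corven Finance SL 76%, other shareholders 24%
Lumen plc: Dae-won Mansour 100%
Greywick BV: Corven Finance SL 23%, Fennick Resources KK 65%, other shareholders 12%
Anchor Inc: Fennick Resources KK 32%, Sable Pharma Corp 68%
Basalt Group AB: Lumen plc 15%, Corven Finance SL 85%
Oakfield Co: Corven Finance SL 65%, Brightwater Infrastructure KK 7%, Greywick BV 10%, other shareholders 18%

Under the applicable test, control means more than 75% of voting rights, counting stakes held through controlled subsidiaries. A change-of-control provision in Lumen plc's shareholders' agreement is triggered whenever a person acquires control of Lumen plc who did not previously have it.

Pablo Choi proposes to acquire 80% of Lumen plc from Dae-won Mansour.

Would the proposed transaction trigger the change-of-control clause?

The purchase adds only to Pablo's holdings (Dae-won's stake shrinks), so Pablo is the only person who could newly come to control Lumen.
Pablo holds 100% of Fennick, so Pablo controls Fennick.
Fennick holds 100% of Sable, so Pablo controls Sable.
Fennick and Sable together hold 32% + 68% = 100% of Anchor, so Pablo controls Anchor.
Neither Pablo nor any entity Pablo controls holds any voting interest in Lumen.
So before the transaction, Pablo does not control Lumen.
After the purchase, Pablo holds 80% of Lumen directly, and Dae-won's stake falls to 20%.
Pablo holds 80% of Lumen, so Pablo controls Lumen.
Pablo did not control Lumen before and does after, so the clause is triggered.

Yes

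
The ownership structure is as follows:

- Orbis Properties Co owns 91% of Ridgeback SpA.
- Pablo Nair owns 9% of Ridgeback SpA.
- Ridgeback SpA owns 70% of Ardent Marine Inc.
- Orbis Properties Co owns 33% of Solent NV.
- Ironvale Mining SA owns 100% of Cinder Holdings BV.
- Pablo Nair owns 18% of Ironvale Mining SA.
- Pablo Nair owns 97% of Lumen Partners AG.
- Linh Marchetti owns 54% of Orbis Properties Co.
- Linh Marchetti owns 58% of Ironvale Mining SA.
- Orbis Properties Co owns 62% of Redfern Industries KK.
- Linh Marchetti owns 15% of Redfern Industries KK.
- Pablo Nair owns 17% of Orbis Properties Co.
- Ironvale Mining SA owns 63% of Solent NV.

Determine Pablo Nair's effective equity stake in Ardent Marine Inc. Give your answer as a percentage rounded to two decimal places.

Pablo reaches Ardent along 2 paths.
Via Orbis → Ridgeback: 17% × 91% × 70% = 10.829%.
Via Ridgeback: 9% × 70% = 6.3%.
Total: 10.829% + 6.3% = 17.129%.
Rounded: 17.13%.

17.13%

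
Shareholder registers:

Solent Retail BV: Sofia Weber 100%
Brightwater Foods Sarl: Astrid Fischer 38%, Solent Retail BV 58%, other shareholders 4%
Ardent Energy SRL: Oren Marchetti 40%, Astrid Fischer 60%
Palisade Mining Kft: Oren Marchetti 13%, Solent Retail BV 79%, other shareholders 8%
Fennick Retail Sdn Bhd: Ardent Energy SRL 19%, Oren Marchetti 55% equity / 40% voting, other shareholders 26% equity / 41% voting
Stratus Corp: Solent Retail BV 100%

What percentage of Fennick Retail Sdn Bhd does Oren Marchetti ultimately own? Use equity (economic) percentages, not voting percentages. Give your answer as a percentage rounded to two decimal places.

62.60%

Oren reaches Fennick along 2 paths.
Via Ardent: 40% × 19% = 7.6%.
Direct stake: 55% = 55%.
Total: 7.6% + 55% = 62.6%.
Rounded: 62.60%.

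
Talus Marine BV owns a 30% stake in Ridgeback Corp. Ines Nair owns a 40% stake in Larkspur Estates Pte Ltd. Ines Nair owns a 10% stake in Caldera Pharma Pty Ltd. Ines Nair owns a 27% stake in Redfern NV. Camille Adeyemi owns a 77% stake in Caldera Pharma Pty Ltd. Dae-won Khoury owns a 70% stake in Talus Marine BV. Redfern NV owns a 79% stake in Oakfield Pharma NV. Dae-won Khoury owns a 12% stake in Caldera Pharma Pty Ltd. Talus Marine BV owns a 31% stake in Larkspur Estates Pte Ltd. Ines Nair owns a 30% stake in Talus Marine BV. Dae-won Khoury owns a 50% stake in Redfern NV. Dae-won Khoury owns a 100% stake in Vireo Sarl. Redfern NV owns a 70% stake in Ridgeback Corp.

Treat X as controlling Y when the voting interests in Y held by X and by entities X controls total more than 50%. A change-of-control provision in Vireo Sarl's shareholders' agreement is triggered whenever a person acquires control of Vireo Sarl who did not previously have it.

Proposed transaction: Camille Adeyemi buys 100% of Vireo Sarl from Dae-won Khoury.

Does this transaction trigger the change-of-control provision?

Yes

The purchase adds only to Camille's holdings (Dae-won's stake shrinks), so Camille is the only person who could newly come to control Vireo.
Camille holds 77% of Caldera, so Camille controls Caldera.
Neither Camille nor any entity Camille controls holds any voting interest in Vireo.
So before the transaction, Camille does not control Vireo.
After the purchase, Camille holds 100% of Vireo directly, and Dae-won's stake falls to 0%.
Camille holds 100% of Vireo, so Camille controls Vireo.
Camille did not control Vireo before and does after, so the clause is triggered.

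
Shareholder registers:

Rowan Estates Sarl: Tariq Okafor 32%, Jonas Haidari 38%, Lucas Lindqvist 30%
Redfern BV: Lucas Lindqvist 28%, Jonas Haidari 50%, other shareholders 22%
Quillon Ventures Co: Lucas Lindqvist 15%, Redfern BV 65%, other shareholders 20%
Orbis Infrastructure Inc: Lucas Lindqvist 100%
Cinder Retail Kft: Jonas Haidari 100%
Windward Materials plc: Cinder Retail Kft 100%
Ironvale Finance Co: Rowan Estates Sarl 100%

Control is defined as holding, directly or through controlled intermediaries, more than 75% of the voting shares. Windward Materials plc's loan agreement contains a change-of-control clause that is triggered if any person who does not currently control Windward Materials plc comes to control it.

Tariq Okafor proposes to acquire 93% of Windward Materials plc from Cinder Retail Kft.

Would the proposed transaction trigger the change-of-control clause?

The purchase adds only to Tariq's holdings (Cinder's stake shrinks), so Tariq is the only person who could newly come to control Windward.
Tariq's largest direct stake is 32% in Rowan, which does not meet the threshold, so Tariq controls no company.
Neither Tariq nor any entity Tariq controls holds any voting interest in Windward.
So before the transaction, Tariq does not control Windward.
After the purchase, Tariq holds 93% of Windward directly, and Cinder's stake falls to 7%.
Tariq holds 93% of Windward, so Tariq controls Windward.
Tariq did not control Windward before and does after, so the clause is triggered.

Yes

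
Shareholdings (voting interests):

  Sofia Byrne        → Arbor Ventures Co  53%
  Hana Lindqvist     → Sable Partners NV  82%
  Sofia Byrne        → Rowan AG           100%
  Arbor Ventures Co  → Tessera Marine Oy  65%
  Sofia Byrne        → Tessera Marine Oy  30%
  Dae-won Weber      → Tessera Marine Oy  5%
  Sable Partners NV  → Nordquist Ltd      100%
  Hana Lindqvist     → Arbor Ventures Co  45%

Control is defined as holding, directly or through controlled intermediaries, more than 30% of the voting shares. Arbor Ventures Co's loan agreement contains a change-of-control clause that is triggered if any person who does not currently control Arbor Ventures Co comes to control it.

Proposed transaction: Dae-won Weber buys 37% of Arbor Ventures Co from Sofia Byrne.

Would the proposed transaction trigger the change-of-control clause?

Yes

The purchase adds only to Dae-won's holdings (Sofia's stake shrinks), so Dae-won is the only person who could newly come to control Arbor.
Dae-won's largest direct stake is 5% in Tessera, which does not meet the threshold, so Dae-won controls no company.
Neither Dae-won nor any entity Dae-won controls holds any voting interest in Arbor.
So before the transaction, Dae-won does not control Arbor.
After the purchase, Dae-won holds 37% of Arbor directly, and Sofia's stake falls to 16%.
Dae-won holds 37% of Arbor, so Dae-won controls Arbor.
Dae-won did not control Arbor before and does after, so the clause is triggered.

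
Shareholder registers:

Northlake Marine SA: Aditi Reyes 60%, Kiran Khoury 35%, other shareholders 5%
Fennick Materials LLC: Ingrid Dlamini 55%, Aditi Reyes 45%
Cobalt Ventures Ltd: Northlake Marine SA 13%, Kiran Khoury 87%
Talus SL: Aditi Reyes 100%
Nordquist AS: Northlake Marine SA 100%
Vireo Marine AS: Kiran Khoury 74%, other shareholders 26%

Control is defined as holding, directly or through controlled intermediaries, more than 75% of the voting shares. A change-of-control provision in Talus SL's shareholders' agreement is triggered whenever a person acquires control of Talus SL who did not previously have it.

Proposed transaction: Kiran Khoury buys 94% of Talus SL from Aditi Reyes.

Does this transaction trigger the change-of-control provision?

The purchase adds only to Kiran's holdings (Aditi's stake shrinks), so Kiran is the only person who could newly come to control Talus.
Kiran holds 87% of Cobalt, so Kiran controls Cobalt.
Neither Kiran nor any entity Kiran controls holds any voting interest in Talus.
So before the transaction, Kiran does not control Talus.
After the purchase, Kiran holds 94% of Talus directly, and Aditi's stake falls to 6%.
Kiran holds 94% of Talus, so Kiran controls Talus.
Kiran did not control Talus before and does after, so the clause is triggered.

Yes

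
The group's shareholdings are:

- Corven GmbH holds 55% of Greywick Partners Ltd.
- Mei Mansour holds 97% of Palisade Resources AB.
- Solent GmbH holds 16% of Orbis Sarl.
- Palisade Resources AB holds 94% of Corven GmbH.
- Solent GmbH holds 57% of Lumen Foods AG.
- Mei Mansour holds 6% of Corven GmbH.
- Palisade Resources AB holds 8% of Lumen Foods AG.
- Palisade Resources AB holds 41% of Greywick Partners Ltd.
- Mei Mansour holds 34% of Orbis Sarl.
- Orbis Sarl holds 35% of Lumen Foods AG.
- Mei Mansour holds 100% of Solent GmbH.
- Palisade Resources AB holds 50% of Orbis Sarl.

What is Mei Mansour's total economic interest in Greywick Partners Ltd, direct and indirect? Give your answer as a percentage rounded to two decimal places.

Mei reaches Greywick along 3 paths.
Via Corven: 6% × 55% = 3.3%.
Via Palisade → Corven: 97% × 94% × 55% = 50.149%.
Via Palisade: 97% × 41% = 39.77%.
Total: 3.3% + 50.149% + 39.77% = 93.219%.
Rounded: 93.22%.

93.22%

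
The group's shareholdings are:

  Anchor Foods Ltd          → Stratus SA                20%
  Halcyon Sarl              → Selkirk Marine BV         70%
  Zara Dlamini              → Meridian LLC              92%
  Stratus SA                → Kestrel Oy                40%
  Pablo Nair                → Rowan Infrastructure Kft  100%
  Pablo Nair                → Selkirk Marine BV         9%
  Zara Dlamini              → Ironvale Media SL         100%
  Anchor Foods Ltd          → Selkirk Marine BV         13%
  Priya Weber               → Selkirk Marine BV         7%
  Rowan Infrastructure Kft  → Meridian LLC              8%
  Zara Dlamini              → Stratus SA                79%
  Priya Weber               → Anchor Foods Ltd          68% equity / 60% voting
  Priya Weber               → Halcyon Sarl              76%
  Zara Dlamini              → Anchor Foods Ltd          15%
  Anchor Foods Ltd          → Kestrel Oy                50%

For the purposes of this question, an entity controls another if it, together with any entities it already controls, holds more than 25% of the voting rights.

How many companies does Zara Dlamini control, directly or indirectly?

Zara holds 79% of Stratus, so Zara controls Stratus.
Zara holds 92% of Meridian, so Zara controls Meridian.
Stratus holds 40% of Kestrel, so Zara controls Kestrel.
Zara holds 100% of Ironvale, so Zara controls Ironvale.
No other company's threshold is met.
Zara controls 4 companies.

4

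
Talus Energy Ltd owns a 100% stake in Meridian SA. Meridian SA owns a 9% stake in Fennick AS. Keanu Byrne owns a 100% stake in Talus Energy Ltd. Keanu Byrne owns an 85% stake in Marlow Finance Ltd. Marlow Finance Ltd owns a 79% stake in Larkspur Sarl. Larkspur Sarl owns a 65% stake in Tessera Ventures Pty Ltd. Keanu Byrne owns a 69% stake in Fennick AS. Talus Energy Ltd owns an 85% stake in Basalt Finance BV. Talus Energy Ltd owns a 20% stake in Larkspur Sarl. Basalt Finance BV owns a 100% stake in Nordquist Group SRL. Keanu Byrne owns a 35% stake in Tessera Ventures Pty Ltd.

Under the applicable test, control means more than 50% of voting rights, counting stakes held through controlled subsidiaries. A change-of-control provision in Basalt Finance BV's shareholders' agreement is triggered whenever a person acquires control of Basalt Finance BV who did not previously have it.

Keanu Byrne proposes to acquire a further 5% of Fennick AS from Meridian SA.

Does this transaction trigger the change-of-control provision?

The purchase adds only to Keanu's holdings (Meridian's stake shrinks), so Keanu is the only person who could newly come to control Basalt.
Keanu holds 100% of Talus, so Keanu controls Talus.
Talus holds 85% of Basalt, so Keanu controls Basalt.
So Keanu already controls Basalt before the transaction.
After the purchase, Keanu's direct stake in Fennick rises to 69% + 5% = 74%, and Meridian's stake falls to 4%.
Keanu controlled Basalt already, so this is not a new person acquiring control; every other person's position is unchanged or reduced.
No new person acquires control, so the clause is not triggered.

No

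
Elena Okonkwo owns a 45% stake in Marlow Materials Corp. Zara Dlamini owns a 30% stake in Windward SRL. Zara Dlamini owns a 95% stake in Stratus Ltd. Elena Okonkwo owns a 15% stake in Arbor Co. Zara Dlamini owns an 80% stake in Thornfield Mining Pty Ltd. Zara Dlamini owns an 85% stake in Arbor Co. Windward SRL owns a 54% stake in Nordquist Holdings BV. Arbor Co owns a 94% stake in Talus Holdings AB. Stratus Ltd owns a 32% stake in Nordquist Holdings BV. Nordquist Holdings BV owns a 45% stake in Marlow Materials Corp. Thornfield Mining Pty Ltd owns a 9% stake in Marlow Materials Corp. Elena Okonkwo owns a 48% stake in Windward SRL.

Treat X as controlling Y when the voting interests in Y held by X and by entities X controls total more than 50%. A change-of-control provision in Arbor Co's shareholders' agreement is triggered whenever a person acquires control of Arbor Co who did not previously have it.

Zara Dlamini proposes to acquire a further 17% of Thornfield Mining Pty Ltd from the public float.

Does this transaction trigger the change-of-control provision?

The purchase changes only Zara's holdings, so Zara is the only person who could newly come to control Arbor.
Zara holds 85% of Arbor, so Zara controls Arbor.
So Zara already controls Arbor before the transaction.
After the purchase, Zara's direct stake in Thornfield rises to 80% + 17% = 97%.
Zara controlled Arbor already, so this is not a new person acquiring control; every other person's position is unchanged or reduced.
No new person acquires control, so the clause is not triggered.

No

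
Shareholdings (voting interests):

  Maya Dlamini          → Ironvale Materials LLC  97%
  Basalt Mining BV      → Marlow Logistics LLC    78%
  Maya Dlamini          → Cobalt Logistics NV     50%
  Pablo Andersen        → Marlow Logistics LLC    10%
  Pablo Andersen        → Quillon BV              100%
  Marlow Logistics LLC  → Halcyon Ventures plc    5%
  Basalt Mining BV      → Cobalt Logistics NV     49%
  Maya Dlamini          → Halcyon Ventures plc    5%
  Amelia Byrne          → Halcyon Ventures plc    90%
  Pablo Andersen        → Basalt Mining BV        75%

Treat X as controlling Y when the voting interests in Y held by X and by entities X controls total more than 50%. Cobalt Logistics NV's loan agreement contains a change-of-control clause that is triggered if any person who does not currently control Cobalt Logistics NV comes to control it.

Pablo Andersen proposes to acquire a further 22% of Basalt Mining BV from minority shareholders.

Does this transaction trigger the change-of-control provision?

No

The purchase changes only Pablo's holdings, so Pablo is the only person who could newly come to control Cobalt.
Pablo holds 75% of Basalt, so Pablo controls Basalt.
Basalt and Pablo together hold 78% + 10% = 88% of Marlow, so Pablo controls Marlow.
Pablo holds 100% of Quillon, so Pablo controls Quillon.
In Cobalt, Pablo's side holds only 49%, not > 50%.
So before the transaction, Pablo does not control Cobalt.
After the purchase, Pablo's direct stake in Basalt rises to 75% + 22% = 97%.
Pablo holds 97% of Basalt, so Pablo controls Basalt.
After the transaction, Pablo's side holds 49% of Cobalt, not > 50%, so Pablo still does not control Cobalt.
No new person acquires control, so the clause is not triggered.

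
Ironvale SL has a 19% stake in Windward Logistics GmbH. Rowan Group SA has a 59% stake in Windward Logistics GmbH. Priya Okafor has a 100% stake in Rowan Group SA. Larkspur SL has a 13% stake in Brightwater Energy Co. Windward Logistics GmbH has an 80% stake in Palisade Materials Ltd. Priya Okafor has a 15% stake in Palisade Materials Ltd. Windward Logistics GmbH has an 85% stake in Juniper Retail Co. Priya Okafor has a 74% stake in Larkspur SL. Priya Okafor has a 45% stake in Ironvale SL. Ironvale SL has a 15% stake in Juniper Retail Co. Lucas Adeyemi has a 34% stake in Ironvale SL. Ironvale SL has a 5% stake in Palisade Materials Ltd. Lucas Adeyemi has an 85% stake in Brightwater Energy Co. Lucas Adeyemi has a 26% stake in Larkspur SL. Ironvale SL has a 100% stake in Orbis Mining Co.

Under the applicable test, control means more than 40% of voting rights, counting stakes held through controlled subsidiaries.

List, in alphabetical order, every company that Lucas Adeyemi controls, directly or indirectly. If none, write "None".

Brightwater Energy Co

Lucas holds 85% of Brightwater, so Lucas controls Brightwater.
No other company's threshold is met.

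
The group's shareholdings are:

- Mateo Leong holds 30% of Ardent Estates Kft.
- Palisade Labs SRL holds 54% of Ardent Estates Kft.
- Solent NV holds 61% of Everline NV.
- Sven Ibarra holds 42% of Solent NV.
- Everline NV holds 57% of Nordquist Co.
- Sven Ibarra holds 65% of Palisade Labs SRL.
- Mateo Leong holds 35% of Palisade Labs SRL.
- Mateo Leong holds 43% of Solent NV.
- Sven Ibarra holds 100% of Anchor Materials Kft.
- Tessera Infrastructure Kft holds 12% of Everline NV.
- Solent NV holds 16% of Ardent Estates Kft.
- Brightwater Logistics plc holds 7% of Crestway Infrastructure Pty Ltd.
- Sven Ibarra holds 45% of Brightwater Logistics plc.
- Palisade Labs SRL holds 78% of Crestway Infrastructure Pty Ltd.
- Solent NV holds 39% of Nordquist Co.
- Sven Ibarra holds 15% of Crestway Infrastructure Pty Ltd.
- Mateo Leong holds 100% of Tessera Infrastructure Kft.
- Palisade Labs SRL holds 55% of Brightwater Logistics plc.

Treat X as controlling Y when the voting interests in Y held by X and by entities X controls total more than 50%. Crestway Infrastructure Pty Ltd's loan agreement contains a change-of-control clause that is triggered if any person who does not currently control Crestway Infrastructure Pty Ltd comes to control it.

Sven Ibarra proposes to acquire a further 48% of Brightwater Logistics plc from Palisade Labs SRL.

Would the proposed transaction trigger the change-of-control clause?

The purchase adds only to Sven's holdings (Palisade's stake shrinks), so Sven is the only person who could newly come to control Crestway.
Sven holds 65% of Palisade, so Sven controls Palisade.
Palisade and Sven together hold 55% + 45% = 100% of Brightwater, so Sven controls Brightwater.
Sven and Brightwater and Palisade together hold 15% + 7% + 78% = 100% of Crestway, so Sven controls Crestway.
So Sven already controls Crestway before the transaction.
After the purchase, Sven's direct stake in Brightwater rises to 45% + 48% = 93%, and Palisade's stake falls to 7%.
Sven controlled Crestway already, so this is not a new person acquiring control; every other person's position is unchanged or reduced.
No new person acquires control, so the clause is not triggered.

No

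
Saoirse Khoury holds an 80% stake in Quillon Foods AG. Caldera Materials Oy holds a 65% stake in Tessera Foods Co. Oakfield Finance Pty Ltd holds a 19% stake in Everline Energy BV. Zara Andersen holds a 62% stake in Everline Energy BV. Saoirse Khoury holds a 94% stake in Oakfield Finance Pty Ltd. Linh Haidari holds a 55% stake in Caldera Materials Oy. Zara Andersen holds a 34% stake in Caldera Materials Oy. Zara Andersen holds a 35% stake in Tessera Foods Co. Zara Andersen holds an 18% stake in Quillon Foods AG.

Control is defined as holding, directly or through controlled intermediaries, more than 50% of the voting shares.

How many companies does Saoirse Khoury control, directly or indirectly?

Saoirse holds 94% of Oakfield, so Saoirse controls Oakfield.
Saoirse holds 80% of Quillon, so Saoirse controls Quillon.
No other company's threshold is met.
Saoirse controls 2 companies.

2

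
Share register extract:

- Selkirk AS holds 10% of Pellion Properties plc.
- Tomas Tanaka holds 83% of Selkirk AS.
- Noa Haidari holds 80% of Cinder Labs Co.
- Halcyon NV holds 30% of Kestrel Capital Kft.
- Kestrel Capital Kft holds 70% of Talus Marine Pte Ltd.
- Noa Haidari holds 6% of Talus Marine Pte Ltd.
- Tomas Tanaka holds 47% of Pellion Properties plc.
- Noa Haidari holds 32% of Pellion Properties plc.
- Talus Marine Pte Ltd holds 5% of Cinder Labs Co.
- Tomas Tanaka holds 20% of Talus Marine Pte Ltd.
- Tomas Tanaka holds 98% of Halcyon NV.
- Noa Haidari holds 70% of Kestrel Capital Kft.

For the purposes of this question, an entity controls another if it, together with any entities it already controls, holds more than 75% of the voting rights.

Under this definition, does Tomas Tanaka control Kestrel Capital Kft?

No

Tomas holds 98% of Halcyon, so Tomas controls Halcyon.
Tomas holds 83% of Selkirk, so Tomas controls Selkirk.
In Kestrel, Tomas's side holds only 30%, not > 75%.
So Tomas does not control Kestrel.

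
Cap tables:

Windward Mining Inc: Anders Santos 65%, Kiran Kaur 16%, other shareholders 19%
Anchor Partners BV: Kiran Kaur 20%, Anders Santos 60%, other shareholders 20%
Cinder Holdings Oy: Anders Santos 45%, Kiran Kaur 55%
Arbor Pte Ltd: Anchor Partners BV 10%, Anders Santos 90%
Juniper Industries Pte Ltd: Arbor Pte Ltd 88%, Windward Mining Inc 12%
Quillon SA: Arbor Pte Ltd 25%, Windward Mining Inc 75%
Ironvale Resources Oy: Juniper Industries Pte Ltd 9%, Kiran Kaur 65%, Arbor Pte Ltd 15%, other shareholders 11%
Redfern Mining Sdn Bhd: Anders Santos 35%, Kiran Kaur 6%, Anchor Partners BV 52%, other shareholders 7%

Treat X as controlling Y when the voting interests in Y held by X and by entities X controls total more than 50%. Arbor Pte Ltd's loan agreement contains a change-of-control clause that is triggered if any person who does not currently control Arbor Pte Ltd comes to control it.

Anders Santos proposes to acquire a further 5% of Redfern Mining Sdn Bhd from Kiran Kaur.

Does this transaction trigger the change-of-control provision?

No

The purchase adds only to Anders's holdings (Kiran's stake shrinks), so Anders is the only person who could newly come to control Arbor.
Anders holds 60% of Anchor, so Anders controls Anchor.
Anchor and Anders together hold 10% + 90% = 100% of Arbor, so Anders controls Arbor.
So Anders already controls Arbor before the transaction.
After the purchase, Anders's direct stake in Redfern rises to 35% + 5% = 40%, and Kiran's stake falls to 1%.
Anders controlled Arbor already, so this is not a new person acquiring control; every other person's position is unchanged or reduced.
No new person acquires control, so the clause is not triggered.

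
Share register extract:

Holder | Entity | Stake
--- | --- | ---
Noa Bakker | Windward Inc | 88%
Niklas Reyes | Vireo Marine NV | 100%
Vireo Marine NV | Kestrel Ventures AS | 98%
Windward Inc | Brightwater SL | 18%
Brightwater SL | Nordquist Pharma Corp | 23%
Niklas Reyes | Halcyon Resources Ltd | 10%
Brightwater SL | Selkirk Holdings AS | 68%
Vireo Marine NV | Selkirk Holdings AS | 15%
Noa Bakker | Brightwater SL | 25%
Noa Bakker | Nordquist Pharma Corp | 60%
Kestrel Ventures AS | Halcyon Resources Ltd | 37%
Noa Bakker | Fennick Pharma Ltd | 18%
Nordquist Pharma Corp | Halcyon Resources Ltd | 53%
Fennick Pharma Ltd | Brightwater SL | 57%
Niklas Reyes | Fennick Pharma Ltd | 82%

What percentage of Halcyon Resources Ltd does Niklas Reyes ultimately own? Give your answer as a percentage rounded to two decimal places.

Niklas reaches Halcyon along 3 paths.
Direct stake: 10% = 10%.
Via Vireo → Kestrel: 100% × 98% × 37% = 36.26%.
Via Fennick → Brightwater → Nordquist: 82% × 57% × 23% × 53% = 5.697606%.
Total: 10% + 36.26% + 5.697606% = 51.957606%.
Rounded: 51.96%.

51.96%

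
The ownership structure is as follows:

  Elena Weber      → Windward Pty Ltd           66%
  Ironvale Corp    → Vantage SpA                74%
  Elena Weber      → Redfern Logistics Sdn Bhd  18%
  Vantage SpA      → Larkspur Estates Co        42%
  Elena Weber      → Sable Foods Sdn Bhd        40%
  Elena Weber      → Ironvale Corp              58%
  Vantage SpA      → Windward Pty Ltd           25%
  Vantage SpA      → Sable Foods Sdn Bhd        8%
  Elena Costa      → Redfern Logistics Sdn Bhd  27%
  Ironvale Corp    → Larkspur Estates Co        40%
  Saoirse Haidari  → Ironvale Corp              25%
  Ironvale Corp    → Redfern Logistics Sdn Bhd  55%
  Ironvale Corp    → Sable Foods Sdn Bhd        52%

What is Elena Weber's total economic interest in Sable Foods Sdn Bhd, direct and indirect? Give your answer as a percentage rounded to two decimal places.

Elena Weber reaches Sable along 3 paths.
Via Ironvale: 58% × 52% = 30.16%.
Via Ironvale → Vantage: 58% × 74% × 8% = 3.4336%.
Direct stake: 40% = 40%.
Total: 30.16% + 3.4336% + 40% = 73.5936%.
Rounded: 73.59%.

73.59%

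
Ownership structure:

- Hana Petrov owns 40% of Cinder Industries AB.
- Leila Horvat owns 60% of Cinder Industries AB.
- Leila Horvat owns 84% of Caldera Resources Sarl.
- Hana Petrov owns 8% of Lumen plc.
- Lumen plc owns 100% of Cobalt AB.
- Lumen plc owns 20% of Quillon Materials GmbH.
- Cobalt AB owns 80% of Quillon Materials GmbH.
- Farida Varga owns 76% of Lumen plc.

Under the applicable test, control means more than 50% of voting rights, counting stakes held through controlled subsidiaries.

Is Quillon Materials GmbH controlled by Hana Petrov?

No

Hana's largest direct stake is 40% in Cinder, which does not meet the threshold, so Hana controls no company.
Neither Hana nor any entity Hana controls holds any voting interest in Quillon.
So Hana does not control Quillon.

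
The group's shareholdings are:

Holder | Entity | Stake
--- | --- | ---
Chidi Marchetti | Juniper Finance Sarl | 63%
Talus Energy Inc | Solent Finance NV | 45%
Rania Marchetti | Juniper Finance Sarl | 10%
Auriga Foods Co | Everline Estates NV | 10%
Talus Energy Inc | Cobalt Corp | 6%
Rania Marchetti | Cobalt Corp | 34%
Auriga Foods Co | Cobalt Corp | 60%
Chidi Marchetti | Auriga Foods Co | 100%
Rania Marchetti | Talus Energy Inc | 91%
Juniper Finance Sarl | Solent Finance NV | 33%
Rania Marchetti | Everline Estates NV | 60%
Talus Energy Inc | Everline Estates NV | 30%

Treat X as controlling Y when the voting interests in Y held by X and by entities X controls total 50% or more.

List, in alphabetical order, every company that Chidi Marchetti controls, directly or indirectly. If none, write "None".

Auriga Foods Co, Cobalt Corp, Juniper Finance Sarl

Chidi holds 100% of Auriga, so Chidi controls Auriga.
Chidi holds 63% of Juniper, so Chidi controls Juniper.
Auriga holds 60% of Cobalt, so Chidi controls Cobalt.
No other company's threshold is met.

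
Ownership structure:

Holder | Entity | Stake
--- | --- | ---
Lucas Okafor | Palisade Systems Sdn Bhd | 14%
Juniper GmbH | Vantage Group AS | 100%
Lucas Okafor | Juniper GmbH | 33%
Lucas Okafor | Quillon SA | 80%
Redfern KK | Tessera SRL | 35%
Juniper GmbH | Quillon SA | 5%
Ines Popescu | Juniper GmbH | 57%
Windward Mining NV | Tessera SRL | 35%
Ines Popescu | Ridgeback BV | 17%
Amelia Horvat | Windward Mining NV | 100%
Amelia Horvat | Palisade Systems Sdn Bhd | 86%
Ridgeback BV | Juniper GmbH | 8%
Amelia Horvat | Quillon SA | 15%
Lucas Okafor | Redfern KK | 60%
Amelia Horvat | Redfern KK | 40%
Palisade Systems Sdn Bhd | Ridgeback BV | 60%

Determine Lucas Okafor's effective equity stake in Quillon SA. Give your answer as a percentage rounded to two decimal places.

81.68%

Lucas reaches Quillon along 3 paths.
Via Juniper: 33% × 5% = 1.65%.
Via Palisade → Ridgeback → Juniper: 14% × 60% × 8% × 5% = 0.0336%.
Direct stake: 80% = 80%.
Total: 1.65% + 0.0336% + 80% = 81.6836%.
Rounded: 81.68%.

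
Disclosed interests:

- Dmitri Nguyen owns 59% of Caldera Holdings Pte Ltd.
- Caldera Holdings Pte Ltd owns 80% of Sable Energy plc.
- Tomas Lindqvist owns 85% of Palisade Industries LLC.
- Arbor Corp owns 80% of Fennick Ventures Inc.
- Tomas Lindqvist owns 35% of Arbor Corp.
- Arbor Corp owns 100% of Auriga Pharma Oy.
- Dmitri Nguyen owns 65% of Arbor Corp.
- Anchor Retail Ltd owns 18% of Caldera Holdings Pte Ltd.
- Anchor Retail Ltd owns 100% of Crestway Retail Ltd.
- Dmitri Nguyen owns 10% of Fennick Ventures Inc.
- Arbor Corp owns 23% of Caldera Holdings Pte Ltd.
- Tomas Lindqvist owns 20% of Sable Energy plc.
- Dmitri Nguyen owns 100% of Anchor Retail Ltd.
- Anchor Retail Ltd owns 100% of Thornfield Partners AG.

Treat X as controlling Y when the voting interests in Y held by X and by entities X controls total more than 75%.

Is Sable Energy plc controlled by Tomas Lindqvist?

No

Tomas holds 85% of Palisade, so Tomas controls Palisade.
In Sable, Tomas's side holds only 20%, not > 75%.
So Tomas does not control Sable.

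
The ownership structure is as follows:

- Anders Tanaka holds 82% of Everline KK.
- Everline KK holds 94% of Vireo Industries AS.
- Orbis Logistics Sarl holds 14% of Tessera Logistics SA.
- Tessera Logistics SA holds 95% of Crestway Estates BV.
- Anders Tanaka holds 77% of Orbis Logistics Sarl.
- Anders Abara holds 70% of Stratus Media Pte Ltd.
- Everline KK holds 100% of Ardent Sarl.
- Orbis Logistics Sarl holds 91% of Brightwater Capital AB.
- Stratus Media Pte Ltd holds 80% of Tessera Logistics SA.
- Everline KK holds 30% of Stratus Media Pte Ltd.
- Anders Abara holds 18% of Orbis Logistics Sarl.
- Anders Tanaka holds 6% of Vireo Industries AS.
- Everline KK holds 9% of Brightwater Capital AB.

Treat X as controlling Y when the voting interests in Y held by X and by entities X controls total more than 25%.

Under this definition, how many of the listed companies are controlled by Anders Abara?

3

Anders Abara holds 70% of Stratus, so Anders Abara controls Stratus.
Stratus holds 80% of Tessera, so Anders Abara controls Tessera.
Tessera holds 95% of Crestway, so Anders Abara controls Crestway.
No other company's threshold is met.
Anders Abara controls 3 companies.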